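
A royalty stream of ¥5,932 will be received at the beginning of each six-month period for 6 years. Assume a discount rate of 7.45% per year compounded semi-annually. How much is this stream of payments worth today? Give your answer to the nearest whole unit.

This is an annuity due: 12 payments of ¥5,932 at the beginning of each six-month period.
Periodic rate r = 0.0745/2 per half-year; n is counted in half-years.
PV = PMT × [(1 − (1+r)^−n)/r] × (1+r) = 5,932 × [1 − (1+r)^−12] / r × (1+r) = ¥58,679

¥58,679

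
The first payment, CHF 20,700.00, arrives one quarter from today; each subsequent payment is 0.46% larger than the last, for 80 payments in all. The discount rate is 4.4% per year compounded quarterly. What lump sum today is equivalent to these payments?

Periodic rate r = 0.044/4 per quarter; n is counted in quarters.
Growing ordinary annuity: PV = PMT₁ × [1 − ((1+g)/(1+r))^n] / (r − g) = 20,700 × [1 − ((1+0.0046)/(1+r))^80] / (r − 0.0046) = CHF 1,288,334.70.

CHF 1,288,334.70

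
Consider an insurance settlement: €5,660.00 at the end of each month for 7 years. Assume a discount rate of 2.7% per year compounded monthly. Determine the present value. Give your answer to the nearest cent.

€432,770.47

This is an ordinary annuity: 84 payments of €5,660.00 at the end of each month.
Periodic rate r = 0.027/12 per month; n is counted in months.
PV = PMT × [(1 − (1+r)^−n)/r] = 5,660 × [1 − (1+r)^−84] / r = €432,770.47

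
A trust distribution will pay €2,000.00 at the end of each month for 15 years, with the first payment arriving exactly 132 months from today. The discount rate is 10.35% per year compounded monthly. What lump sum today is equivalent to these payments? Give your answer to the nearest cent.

Ordinary annuity of 180 payments, first payment at period 132.
Periodic rate r = 0.1035/12 per month; n is counted in months.
The ordinary-annuity PV formula values the stream one period before the first payment (period 131); discount that back 131 periods:
PV₀ = 2,000 × [1 − (1+r)^−180] / r × (1+r)^−131 = €59,234.99

€59,234.99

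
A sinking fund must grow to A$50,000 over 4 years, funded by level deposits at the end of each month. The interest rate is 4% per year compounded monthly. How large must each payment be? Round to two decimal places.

A$962.29

Level ordinary annuity; solve FV = PMT × [((1+r)^n − 1)/r] for PMT.
Periodic rate r = 0.04/12 per month; n is counted in months.
With n = 48: PMT = 50,000 / ([((1+r)^n − 1)/r]) = A$962.29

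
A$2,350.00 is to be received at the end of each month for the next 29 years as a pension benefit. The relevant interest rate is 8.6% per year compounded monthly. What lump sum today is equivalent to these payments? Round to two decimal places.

A$300,586.83

This is an ordinary annuity: 348 payments of A$2,350.00 at the end of each month.
Periodic rate r = 0.086/12 per month; n is counted in months.
PV = PMT × [(1 − (1+r)^−n)/r] = 2,350 × [1 − (1+r)^−348] / r = A$300,586.83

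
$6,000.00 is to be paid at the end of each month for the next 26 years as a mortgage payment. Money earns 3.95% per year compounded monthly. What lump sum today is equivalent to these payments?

$1,168,981.02

This is an ordinary annuity: 312 payments of $6,000.00 at the end of each month.
Periodic rate r = 0.0395/12 per month; n is counted in months.
PV = PMT × [(1 − (1+r)^−n)/r] = 6,000 × [1 − (1+r)^−312] / r = $1,168,981.02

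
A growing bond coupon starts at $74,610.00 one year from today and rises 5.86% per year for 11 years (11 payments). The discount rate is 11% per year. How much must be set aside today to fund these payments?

$589,904.34

Periodic rate r = 0.11 per year.
Growing ordinary annuity: PV = PMT₁ × [1 − ((1+g)/(1+r))^n] / (r − g) = 74,610 × [1 − ((1+0.0586)/(1+r))^11] / (r − 0.0586) = $589,904.34.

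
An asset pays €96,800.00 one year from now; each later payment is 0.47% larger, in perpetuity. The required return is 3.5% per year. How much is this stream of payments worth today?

€3,194,719.47

Periodic rate r = 0.035 per year.
Growing perpetuity (Gordon): PV = PMT₁ / (r − g) = 96,800 / (r − 0.0047) = €3,194,719.47.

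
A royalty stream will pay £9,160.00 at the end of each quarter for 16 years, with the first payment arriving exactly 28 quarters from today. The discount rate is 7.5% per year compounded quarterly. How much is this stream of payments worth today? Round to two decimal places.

Ordinary annuity of 64 payments, first payment at period 28.
Periodic rate r = 0.075/4 per quarter; n is counted in quarters.
The ordinary-annuity PV formula values the stream one period before the first payment (period 27); discount that back 27 periods:
PV₀ = 9,160 × [1 − (1+r)^−64] / r × (1+r)^−27 = £205,744.56

£205,744.56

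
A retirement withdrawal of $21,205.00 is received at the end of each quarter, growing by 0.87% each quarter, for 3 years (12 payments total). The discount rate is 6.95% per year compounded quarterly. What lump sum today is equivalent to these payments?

Periodic rate r = 0.0695/4 per quarter; n is counted in quarters.
Growing ordinary annuity: PV = PMT₁ × [1 − ((1+g)/(1+r))^n] / (r − g) = 21,205 × [1 − ((1+0.0087)/(1+r))^12] / (r − 0.0087) = $238,711.58.

$238,711.58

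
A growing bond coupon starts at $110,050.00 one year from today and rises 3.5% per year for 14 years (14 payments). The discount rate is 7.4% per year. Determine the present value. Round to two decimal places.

$1,140,552.23

Periodic rate r = 0.074 per year.
Growing ordinary annuity: PV = PMT₁ × [1 − ((1+g)/(1+r))^n] / (r − g) = 110,050 × [1 − ((1+0.035)/(1+r))^14] / (r − 0.035) = $1,140,552.23.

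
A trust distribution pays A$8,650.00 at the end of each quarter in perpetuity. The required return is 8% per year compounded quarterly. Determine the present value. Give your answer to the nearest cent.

Periodic rate r = 0.08/4 per quarter.
Level perpetuity: PV = PMT / r = 8,650 / (0.08/4) = A$432,500.00.

A$432,500.00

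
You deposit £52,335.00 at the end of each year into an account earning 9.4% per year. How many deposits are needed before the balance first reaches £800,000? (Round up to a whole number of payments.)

10 payments

Periodic rate r = 0.094 per year.
Ordinary annuity FV: 800,000 = 52,335 × [((1+r)^n − 1)/r].
(1+r)^n = 1 + 800,000 × r / 52,335, so n = ln(1 + 800,000·r/52,335) / ln(1+r) = 9.91.
Round up to a whole number of payments: n = 10.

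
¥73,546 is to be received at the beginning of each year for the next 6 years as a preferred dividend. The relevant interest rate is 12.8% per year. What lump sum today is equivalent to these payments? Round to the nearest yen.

This is an annuity due: 6 payments of ¥73,546 at the beginning of each year.
Periodic rate r = 0.128 per year.
PV = PMT × [(1 − (1+r)^−n)/r] × (1+r) = 73,546 × [1 − (1+r)^−6] / r × (1+r) = ¥333,492

¥333,492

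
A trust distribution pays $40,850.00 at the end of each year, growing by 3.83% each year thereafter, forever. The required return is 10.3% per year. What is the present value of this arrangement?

$631,375.58

Periodic rate r = 0.103 per year.
Growing perpetuity (Gordon): PV = PMT₁ / (r − g) = 40,850 / (r − 0.0383) = $631,375.58.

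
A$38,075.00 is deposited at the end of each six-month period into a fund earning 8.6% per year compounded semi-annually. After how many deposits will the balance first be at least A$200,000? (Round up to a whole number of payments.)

5 payments

Periodic rate r = 0.086/2 per half-year; n is counted in half-years.
Ordinary annuity FV: 200,000 = 38,075 × [((1+r)^n − 1)/r].
(1+r)^n = 1 + 200,000 × r / 38,075, so n = ln(1 + 200,000·r/38,075) / ln(1+r) = 4.84.
Round up to a whole number of payments: n = 5.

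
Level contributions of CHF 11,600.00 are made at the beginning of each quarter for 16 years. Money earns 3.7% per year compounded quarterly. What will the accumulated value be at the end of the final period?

This is an annuity due: 64 deposits of CHF 11,600.00 at the beginning of each quarter.
Periodic rate r = 0.037/4 per quarter; n is counted in quarters.
FV = PMT × [((1+r)^n − 1)/r] × (1+r) = 11,600 × [(1+r)^64 − 1] / r × (1+r) = CHF 1,015,925.06

CHF 1,015,925.06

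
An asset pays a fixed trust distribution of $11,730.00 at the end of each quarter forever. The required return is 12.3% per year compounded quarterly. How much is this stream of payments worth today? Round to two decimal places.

$381,463.41

Periodic rate r = 0.123/4 per quarter.
Level perpetuity: PV = PMT / r = 11,730 / (0.123/4) = $381,463.41.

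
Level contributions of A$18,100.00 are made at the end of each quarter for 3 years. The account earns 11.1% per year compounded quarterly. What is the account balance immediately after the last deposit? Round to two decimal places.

This is an ordinary annuity: 12 deposits of A$18,100.00 at the end of each quarter.
Periodic rate r = 0.111/4 per quarter; n is counted in quarters.
FV = PMT × [((1+r)^n − 1)/r] = 18,100 × [(1+r)^12 − 1] / r = A$253,616.78

A$253,616.78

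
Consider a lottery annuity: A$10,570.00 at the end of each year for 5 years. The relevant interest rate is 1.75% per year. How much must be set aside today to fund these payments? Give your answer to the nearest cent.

A$50,184.83

This is an ordinary annuity: 5 payments of A$10,570.00 at the end of each year.
Periodic rate r = 0.0175 per year.
PV = PMT × [(1 − (1+r)^−n)/r] = 10,570 × [1 − (1+r)^−5] / r = A$50,184.83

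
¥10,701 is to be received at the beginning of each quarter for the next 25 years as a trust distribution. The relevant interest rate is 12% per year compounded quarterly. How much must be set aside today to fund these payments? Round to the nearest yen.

¥348,284

This is an annuity due: 100 payments of ¥10,701 at the beginning of each quarter.
Periodic rate r = 0.12/4 per quarter; n is counted in quarters.
PV = PMT × [(1 − (1+r)^−n)/r] × (1+r) = 10,701 × [1 − (1+r)^−100] / r × (1+r) = ¥348,284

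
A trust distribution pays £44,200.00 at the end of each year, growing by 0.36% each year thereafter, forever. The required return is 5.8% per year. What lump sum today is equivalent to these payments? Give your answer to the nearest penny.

Periodic rate r = 0.058 per year.
Growing perpetuity (Gordon): PV = PMT₁ / (r − g) = 44,200 / (r − 0.0036) = £812,500.00.

£812,500.00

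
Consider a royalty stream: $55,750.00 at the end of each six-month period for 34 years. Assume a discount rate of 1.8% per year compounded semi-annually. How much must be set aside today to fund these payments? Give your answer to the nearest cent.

This is an ordinary annuity: 68 payments of $55,750.00 at the end of each six-month period.
Periodic rate r = 0.018/2 per half-year; n is counted in half-years.
PV = PMT × [(1 − (1+r)^−n)/r] = 55,750 × [1 − (1+r)^−68] / r = $2,826,204.22

$2,826,204.22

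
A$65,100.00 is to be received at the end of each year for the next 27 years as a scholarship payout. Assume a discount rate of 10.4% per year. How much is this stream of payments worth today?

A$582,672.03

This is an ordinary annuity: 27 payments of A$65,100.00 at the end of each year.
Periodic rate r = 0.104 per year.
PV = PMT × [(1 − (1+r)^−n)/r] = 65,100 × [1 − (1+r)^−27] / r = A$582,672.03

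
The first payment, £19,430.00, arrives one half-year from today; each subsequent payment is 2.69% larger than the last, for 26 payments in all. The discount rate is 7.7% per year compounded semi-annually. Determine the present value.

Periodic rate r = 0.077/2 per half-year; n is counted in half-years.
Growing ordinary annuity: PV = PMT₁ × [1 − ((1+g)/(1+r))^n] / (r − g) = 19,430 × [1 − ((1+0.0269)/(1+r))^26] / (r − 0.0269) = £424,229.04.

£424,229.04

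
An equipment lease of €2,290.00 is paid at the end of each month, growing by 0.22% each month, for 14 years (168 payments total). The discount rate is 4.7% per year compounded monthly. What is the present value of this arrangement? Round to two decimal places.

€333,333.72

Periodic rate r = 0.047/12 per month; n is counted in months.
Growing ordinary annuity: PV = PMT₁ × [1 − ((1+g)/(1+r))^n] / (r − g) = 2,290 × [1 − ((1+0.0022)/(1+r))^168] / (r − 0.0022) = €333,333.72.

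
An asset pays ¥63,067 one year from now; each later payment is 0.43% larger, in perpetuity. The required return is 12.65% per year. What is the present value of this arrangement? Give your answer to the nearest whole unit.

¥516,097

Periodic rate r = 0.1265 per year.
Growing perpetuity (Gordon): PV = PMT₁ / (r − g) = 63,067 / (r − 0.0043) = ¥516,097.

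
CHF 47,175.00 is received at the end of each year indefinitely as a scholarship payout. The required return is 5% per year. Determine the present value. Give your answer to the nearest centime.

Periodic rate r = 0.05 per year.
Level perpetuity: PV = PMT / r = 47,175 / (0.05) = CHF 943,500.00.

CHF 943,500.00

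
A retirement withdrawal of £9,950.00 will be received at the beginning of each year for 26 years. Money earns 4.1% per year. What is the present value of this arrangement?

This is an annuity due: 26 payments of £9,950.00 at the beginning of each year.
Periodic rate r = 0.041 per year.
PV = PMT × [(1 − (1+r)^−n)/r] × (1+r) = 9,950 × [1 − (1+r)^−26] / r × (1+r) = £163,759.69

£163,759.69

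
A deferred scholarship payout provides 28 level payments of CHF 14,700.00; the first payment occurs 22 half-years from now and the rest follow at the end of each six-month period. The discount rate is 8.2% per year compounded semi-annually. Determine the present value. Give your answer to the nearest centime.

Ordinary annuity of 28 payments, first payment at period 22.
Periodic rate r = 0.082/2 per half-year; n is counted in half-years.
The ordinary-annuity PV formula values the stream one period before the first payment (period 21); discount that back 21 periods:
PV₀ = 14,700 × [1 − (1+r)^−28] / r × (1+r)^−21 = CHF 104,139.21

CHF 104,139.21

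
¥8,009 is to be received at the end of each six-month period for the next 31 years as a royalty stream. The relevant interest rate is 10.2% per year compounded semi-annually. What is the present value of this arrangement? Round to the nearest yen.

¥149,851

This is an ordinary annuity: 62 payments of ¥8,009 at the end of each six-month period.
Periodic rate r = 0.102/2 per half-year; n is counted in half-years.
PV = PMT × [(1 − (1+r)^−n)/r] = 8,009 × [1 − (1+r)^−62] / r = ¥149,851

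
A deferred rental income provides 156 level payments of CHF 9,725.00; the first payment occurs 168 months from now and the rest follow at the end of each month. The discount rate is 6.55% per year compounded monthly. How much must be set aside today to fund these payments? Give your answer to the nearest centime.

Ordinary annuity of 156 payments, first payment at period 168.
Periodic rate r = 0.0655/12 per month; n is counted in months.
The ordinary-annuity PV formula values the stream one period before the first payment (period 167); discount that back 167 periods:
PV₀ = 9,725 × [1 − (1+r)^−156] / r × (1+r)^−167 = CHF 410,775.00

CHF 410,775.00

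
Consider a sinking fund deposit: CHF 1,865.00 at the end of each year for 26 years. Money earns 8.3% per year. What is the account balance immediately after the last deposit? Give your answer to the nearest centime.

This is an ordinary annuity: 26 deposits of CHF 1,865.00 at the end of each year.
Periodic rate r = 0.083 per year.
FV = PMT × [((1+r)^n − 1)/r] = 1,865 × [(1+r)^26 − 1] / r = CHF 156,154.45

CHF 156,154.45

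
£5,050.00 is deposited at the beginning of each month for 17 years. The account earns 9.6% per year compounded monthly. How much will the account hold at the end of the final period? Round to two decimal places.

£2,596,735.50

This is an annuity due: 204 deposits of £5,050.00 at the beginning of each month.
Periodic rate r = 0.096/12 per month; n is counted in months.
FV = PMT × [((1+r)^n − 1)/r] × (1+r) = 5,050 × [(1+r)^204 − 1] / r × (1+r) = £2,596,735.50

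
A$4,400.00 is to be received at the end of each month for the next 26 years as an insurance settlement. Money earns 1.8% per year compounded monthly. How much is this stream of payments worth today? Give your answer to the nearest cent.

A$1,095,678.74

This is an ordinary annuity: 312 payments of A$4,400.00 at the end of each month.
Periodic rate r = 0.018/12 per month; n is counted in months.
PV = PMT × [(1 − (1+r)^−n)/r] = 4,400 × [1 − (1+r)^−312] / r = A$1,095,678.74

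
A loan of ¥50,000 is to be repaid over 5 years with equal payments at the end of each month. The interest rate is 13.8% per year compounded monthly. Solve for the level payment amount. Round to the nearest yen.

¥1,158

Level ordinary annuity; solve PV = PMT × [(1 − (1+r)^−n)/r] for PMT.
Periodic rate r = 0.138/12 per month; n is counted in months.
With n = 60: PMT = 50,000 / ([(1 − (1+r)^−n)/r]) = ¥1,158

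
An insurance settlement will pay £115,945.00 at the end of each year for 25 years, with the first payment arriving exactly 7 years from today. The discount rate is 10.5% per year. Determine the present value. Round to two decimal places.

Ordinary annuity of 25 payments, first payment at period 7.
Periodic rate r = 0.105 per year.
The ordinary-annuity PV formula values the stream one period before the first payment (period 6); discount that back 6 periods:
PV₀ = 115,945 × [1 − (1+r)^−25] / r × (1+r)^−6 = £556,597.23

£556,597.23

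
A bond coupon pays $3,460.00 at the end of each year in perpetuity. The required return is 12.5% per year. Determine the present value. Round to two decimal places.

Periodic rate r = 0.125 per year.
Level perpetuity: PV = PMT / r = 3,460 / (0.125) = $27,680.00.

$27,680.00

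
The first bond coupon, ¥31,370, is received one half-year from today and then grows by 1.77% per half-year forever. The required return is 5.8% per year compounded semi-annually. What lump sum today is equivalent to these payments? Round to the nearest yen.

¥2,776,106

Periodic rate r = 0.058/2 per half-year.
Growing perpetuity (Gordon): PV = PMT₁ / (r − g) = 31,370 / (r − 0.0177) = ¥2,776,106.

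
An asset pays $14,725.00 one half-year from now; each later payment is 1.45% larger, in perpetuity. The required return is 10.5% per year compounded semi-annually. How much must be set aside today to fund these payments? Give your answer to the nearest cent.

Periodic rate r = 0.105/2 per half-year.
Growing perpetuity (Gordon): PV = PMT₁ / (r − g) = 14,725 / (r − 0.0145) = $387,500.00.

$387,500.00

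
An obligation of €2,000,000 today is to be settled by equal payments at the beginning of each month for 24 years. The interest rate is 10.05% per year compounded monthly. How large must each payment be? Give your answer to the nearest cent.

Level annuity due; solve PV = PMT × [(1 − (1+r)^−n)/r] × (1+r) for PMT.
Periodic rate r = 0.1005/12 per month; n is counted in months.
With n = 288: PMT = 2,000,000 / ([(1 − (1+r)^−n)/r] × (1+r)) = €18,264.57

€18,264.57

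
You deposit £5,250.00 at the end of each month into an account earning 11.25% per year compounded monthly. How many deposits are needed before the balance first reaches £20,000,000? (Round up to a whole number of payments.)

387 payments

Periodic rate r = 0.1125/12 per month; n is counted in months.
Ordinary annuity FV: 20,000,000 = 5,250 × [((1+r)^n − 1)/r].
(1+r)^n = 1 + 20,000,000 × r / 5,250, so n = ln(1 + 20,000,000·r/5,250) / ln(1+r) = 386.14.
Round up to a whole number of payments: n = 387.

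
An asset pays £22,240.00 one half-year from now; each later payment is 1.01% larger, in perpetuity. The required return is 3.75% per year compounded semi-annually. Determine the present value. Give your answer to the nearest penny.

Periodic rate r = 0.0375/2 per half-year.
Growing perpetuity (Gordon): PV = PMT₁ / (r − g) = 22,240 / (r − 0.0101) = £2,571,098.27.

£2,571,098.27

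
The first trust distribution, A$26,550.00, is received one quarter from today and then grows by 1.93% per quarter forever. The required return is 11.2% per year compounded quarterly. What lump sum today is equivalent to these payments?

A$3,051,724.14

Periodic rate r = 0.112/4 per quarter.
Growing perpetuity (Gordon): PV = PMT₁ / (r − g) = 26,550 / (r − 0.0193) = A$3,051,724.14.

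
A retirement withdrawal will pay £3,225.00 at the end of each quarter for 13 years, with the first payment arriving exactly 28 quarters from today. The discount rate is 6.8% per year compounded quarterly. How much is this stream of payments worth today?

Ordinary annuity of 52 payments, first payment at period 28.
Periodic rate r = 0.068/4 per quarter; n is counted in quarters.
The ordinary-annuity PV formula values the stream one period before the first payment (period 27); discount that back 27 periods:
PV₀ = 3,225 × [1 − (1+r)^−52] / r × (1+r)^−27 = £70,254.35

£70,254.35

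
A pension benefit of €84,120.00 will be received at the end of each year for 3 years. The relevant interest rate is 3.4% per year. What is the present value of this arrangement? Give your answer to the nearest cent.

This is an ordinary annuity: 3 payments of €84,120.00 at the end of each year.
Periodic rate r = 0.034 per year.
PV = PMT × [(1 − (1+r)^−n)/r] = 84,120 × [1 − (1+r)^−3] / r = €236,124.61

€236,124.61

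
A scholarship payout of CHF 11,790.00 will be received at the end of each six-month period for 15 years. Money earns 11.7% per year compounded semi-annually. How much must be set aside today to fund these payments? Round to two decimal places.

This is an ordinary annuity: 30 payments of CHF 11,790.00 at the end of each six-month period.
Periodic rate r = 0.117/2 per half-year; n is counted in half-years.
PV = PMT × [(1 − (1+r)^−n)/r] = 11,790 × [1 − (1+r)^−30] / r = CHF 164,925.74

CHF 164,925.74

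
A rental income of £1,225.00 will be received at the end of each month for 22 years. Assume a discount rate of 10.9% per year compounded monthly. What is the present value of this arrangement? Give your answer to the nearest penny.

£122,470.02

This is an ordinary annuity: 264 payments of £1,225.00 at the end of each month.
Periodic rate r = 0.109/12 per month; n is counted in months.
PV = PMT × [(1 − (1+r)^−n)/r] = 1,225 × [1 − (1+r)^−264] / r = £122,470.02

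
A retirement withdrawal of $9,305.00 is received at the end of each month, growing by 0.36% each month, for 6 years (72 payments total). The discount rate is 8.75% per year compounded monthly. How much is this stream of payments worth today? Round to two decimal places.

$585,530.34

Periodic rate r = 0.0875/12 per month; n is counted in months.
Growing ordinary annuity: PV = PMT₁ × [1 − ((1+g)/(1+r))^n] / (r − g) = 9,305 × [1 − ((1+0.0036)/(1+r))^72] / (r − 0.0036) = $585,530.34.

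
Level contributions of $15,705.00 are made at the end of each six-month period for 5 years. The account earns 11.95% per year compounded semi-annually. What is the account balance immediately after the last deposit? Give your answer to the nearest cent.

This is an ordinary annuity: 10 deposits of $15,705.00 at the end of each six-month period.
Periodic rate r = 0.1195/2 per half-year; n is counted in half-years.
FV = PMT × [((1+r)^n − 1)/r] = 15,705 × [(1+r)^10 − 1] / r = $206,761.51

$206,761.51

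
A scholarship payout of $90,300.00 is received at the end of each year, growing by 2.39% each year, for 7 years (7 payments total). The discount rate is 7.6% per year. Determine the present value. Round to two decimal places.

Periodic rate r = 0.076 per year.
Growing ordinary annuity: PV = PMT₁ × [1 − ((1+g)/(1+r))^n] / (r − g) = 90,300 × [1 − ((1+0.0239)/(1+r))^7] / (r − 0.0239) = $508,682.43.

$508,682.43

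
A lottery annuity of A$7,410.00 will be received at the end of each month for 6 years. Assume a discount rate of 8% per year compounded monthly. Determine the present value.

This is an ordinary annuity: 72 payments of A$7,410.00 at the end of each month.
Periodic rate r = 0.08/12 per month; n is counted in months.
PV = PMT × [(1 − (1+r)^−n)/r] = 7,410 × [1 − (1+r)^−72] / r = A$422,625.81

A$422,625.81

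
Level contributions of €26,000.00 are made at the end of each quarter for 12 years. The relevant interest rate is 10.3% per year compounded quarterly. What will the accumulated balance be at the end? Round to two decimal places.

This is an ordinary annuity: 48 deposits of €26,000.00 at the end of each quarter.
Periodic rate r = 0.103/4 per quarter; n is counted in quarters.
FV = PMT × [((1+r)^n − 1)/r] = 26,000 × [(1+r)^48 − 1] / r = €2,411,576.99

€2,411,576.99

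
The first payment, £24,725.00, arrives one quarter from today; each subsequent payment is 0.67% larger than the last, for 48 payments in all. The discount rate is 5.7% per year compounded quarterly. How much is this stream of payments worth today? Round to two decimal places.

£986,961.74

Periodic rate r = 0.057/4 per quarter; n is counted in quarters.
Growing ordinary annuity: PV = PMT₁ × [1 − ((1+g)/(1+r))^n] / (r − g) = 24,725 × [1 − ((1+0.0067)/(1+r))^48] / (r − 0.0067) = £986,961.74.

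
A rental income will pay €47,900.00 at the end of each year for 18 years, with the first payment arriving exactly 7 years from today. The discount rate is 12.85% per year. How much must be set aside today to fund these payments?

€159,994.41

Ordinary annuity of 18 payments, first payment at period 7.
Periodic rate r = 0.1285 per year.
The ordinary-annuity PV formula values the stream one period before the first payment (period 6); discount that back 6 periods:
PV₀ = 47,900 × [1 − (1+r)^−18] / r × (1+r)^−6 = €159,994.41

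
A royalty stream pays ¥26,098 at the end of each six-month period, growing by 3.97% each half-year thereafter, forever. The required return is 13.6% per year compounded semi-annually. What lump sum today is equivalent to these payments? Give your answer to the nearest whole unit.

Periodic rate r = 0.136/2 per half-year.
Growing perpetuity (Gordon): PV = PMT₁ / (r − g) = 26,098 / (r − 0.0397) = ¥922,191.

¥922,191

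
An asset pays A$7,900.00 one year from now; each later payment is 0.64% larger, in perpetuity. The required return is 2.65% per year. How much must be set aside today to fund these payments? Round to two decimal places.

Periodic rate r = 0.0265 per year.
Growing perpetuity (Gordon): PV = PMT₁ / (r − g) = 7,900 / (r − 0.0064) = A$393,034.83.

A$393,034.83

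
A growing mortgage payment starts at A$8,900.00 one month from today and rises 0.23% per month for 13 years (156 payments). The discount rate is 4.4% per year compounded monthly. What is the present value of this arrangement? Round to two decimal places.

A$1,247,039.44

Periodic rate r = 0.044/12 per month; n is counted in months.
Growing ordinary annuity: PV = PMT₁ × [1 − ((1+g)/(1+r))^n] / (r − g) = 8,900 × [1 − ((1+0.0023)/(1+r))^156] / (r − 0.0023) = A$1,247,039.44.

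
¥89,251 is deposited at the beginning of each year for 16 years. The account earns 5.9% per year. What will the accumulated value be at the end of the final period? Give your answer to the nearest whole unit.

¥2,406,617

This is an annuity due: 16 deposits of ¥89,251 at the beginning of each year.
Periodic rate r = 0.059 per year.
FV = PMT × [((1+r)^n − 1)/r] × (1+r) = 89,251 × [(1+r)^16 − 1] / r × (1+r) = ¥2,406,617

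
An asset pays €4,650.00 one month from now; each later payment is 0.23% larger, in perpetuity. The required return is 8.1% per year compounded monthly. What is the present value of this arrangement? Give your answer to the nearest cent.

Periodic rate r = 0.081/12 per month.
Growing perpetuity (Gordon): PV = PMT₁ / (r − g) = 4,650 / (r − 0.0023) = €1,044,943.82.

€1,044,943.82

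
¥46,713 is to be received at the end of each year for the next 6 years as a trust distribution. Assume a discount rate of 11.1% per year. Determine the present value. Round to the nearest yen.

¥197,053

This is an ordinary annuity: 6 payments of ¥46,713 at the end of each year.
Periodic rate r = 0.111 per year.
PV = PMT × [(1 − (1+r)^−n)/r] = 46,713 × [1 − (1+r)^−6] / r = ¥197,053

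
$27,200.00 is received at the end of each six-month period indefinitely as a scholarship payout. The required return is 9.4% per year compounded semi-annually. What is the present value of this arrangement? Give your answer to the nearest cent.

$578,723.40

Periodic rate r = 0.094/2 per half-year.
Level perpetuity: PV = PMT / r = 27,200 / (0.094/2) = $578,723.40.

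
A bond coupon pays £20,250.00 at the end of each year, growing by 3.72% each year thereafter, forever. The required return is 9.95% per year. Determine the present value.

Periodic rate r = 0.0995 per year.
Growing perpetuity (Gordon): PV = PMT₁ / (r − g) = 20,250 / (r − 0.0372) = £325,040.13.

£325,040.13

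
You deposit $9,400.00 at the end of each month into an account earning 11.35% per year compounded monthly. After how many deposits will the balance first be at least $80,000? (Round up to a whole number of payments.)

9 payments

Periodic rate r = 0.1135/12 per month; n is counted in months.
Ordinary annuity FV: 80,000 = 9,400 × [((1+r)^n − 1)/r].
(1+r)^n = 1 + 80,000 × r / 9,400, so n = ln(1 + 80,000·r/9,400) / ln(1+r) = 8.22.
Round up to a whole number of payments: n = 9.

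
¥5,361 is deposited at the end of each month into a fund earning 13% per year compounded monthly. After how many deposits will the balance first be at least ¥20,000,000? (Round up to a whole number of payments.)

346 payments

Periodic rate r = 0.13/12 per month; n is counted in months.
Ordinary annuity FV: 20,000,000 = 5,361 × [((1+r)^n − 1)/r].
(1+r)^n = 1 + 20,000,000 × r / 5,361, so n = ln(1 + 20,000,000·r/5,361) / ln(1+r) = 345.58.
Round up to a whole number of payments: n = 346.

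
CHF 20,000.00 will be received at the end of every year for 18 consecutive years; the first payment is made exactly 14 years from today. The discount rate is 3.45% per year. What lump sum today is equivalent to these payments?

Ordinary annuity of 18 payments, first payment at period 14.
Periodic rate r = 0.0345 per year.
The ordinary-annuity PV formula values the stream one period before the first payment (period 13); discount that back 13 periods:
PV₀ = 20,000 × [1 − (1+r)^−18] / r × (1+r)^−13 = CHF 170,439.30

CHF 170,439.30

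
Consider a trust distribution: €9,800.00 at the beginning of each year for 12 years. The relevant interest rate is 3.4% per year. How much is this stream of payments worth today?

€98,499.31

This is an annuity due: 12 payments of €9,800.00 at the beginning of each year.
Periodic rate r = 0.034 per year.
PV = PMT × [(1 − (1+r)^−n)/r] × (1+r) = 9,800 × [1 − (1+r)^−12] / r × (1+r) = €98,499.31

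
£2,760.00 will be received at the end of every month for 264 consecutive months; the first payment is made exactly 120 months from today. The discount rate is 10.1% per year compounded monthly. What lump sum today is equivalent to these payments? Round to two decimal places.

Ordinary annuity of 264 payments, first payment at period 120.
Periodic rate r = 0.101/12 per month; n is counted in months.
The ordinary-annuity PV formula values the stream one period before the first payment (period 119); discount that back 119 periods:
PV₀ = 2,760 × [1 − (1+r)^−264] / r × (1+r)^−119 = £107,717.82

£107,717.82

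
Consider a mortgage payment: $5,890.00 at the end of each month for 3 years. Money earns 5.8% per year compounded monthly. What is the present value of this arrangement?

This is an ordinary annuity: 36 payments of $5,890.00 at the end of each month.
Periodic rate r = 0.058/12 per month; n is counted in months.
PV = PMT × [(1 − (1+r)^−n)/r] = 5,890 × [1 − (1+r)^−36] / r = $194,188.20

$194,188.20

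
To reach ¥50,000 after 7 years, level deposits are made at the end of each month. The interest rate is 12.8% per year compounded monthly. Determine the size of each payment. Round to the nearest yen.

¥371

Level ordinary annuity; solve FV = PMT × [((1+r)^n − 1)/r] for PMT.
Periodic rate r = 0.128/12 per month; n is counted in months.
With n = 84: PMT = 50,000 / ([((1+r)^n − 1)/r]) = ¥371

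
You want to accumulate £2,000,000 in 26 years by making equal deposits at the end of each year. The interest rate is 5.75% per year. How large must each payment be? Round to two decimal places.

£35,077.20

Level ordinary annuity; solve FV = PMT × [((1+r)^n − 1)/r] for PMT.
Periodic rate r = 0.0575 per year.
With n = 26: PMT = 2,000,000 / ([((1+r)^n − 1)/r]) = £35,077.20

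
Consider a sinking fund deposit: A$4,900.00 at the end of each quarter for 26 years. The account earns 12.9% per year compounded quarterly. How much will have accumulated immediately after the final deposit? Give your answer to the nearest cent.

This is an ordinary annuity: 104 deposits of A$4,900.00 at the end of each quarter.
Periodic rate r = 0.129/4 per quarter; n is counted in quarters.
FV = PMT × [((1+r)^n − 1)/r] = 4,900 × [(1+r)^104 − 1] / r = A$3,971,838.16

A$3,971,838.16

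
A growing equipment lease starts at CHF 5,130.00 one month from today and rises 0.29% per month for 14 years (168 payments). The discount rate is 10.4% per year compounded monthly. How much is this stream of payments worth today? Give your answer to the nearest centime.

CHF 550,074.73

Periodic rate r = 0.104/12 per month; n is counted in months.
Growing ordinary annuity: PV = PMT₁ × [1 − ((1+g)/(1+r))^n] / (r − g) = 5,130 × [1 − ((1+0.0029)/(1+r))^168] / (r − 0.0029) = CHF 550,074.73.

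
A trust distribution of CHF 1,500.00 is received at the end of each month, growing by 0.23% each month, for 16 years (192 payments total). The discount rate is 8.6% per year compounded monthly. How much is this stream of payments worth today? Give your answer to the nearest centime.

CHF 186,610.14

Periodic rate r = 0.086/12 per month; n is counted in months.
Growing ordinary annuity: PV = PMT₁ × [1 − ((1+g)/(1+r))^n] / (r − g) = 1,500 × [1 − ((1+0.0023)/(1+r))^192] / (r − 0.0023) = CHF 186,610.14.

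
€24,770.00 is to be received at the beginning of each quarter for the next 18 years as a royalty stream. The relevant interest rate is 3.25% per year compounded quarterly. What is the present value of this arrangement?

€1,357,132.34

This is an annuity due: 72 payments of €24,770.00 at the beginning of each quarter.
Periodic rate r = 0.0325/4 per quarter; n is counted in quarters.
PV = PMT × [(1 − (1+r)^−n)/r] × (1+r) = 24,770 × [1 − (1+r)^−72] / r × (1+r) = €1,357,132.34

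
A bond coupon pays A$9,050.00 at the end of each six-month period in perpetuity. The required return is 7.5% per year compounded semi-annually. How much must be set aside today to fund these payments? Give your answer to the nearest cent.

A$241,333.33

Periodic rate r = 0.075/2 per half-year.
Level perpetuity: PV = PMT / r = 9,050 / (0.075/2) = A$241,333.33.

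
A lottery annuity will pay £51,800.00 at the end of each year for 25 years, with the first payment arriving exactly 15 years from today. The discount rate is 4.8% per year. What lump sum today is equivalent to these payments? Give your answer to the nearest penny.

Ordinary annuity of 25 payments, first payment at period 15.
Periodic rate r = 0.048 per year.
The ordinary-annuity PV formula values the stream one period before the first payment (period 14); discount that back 14 periods:
PV₀ = 51,800 × [1 − (1+r)^−25] / r × (1+r)^−14 = £386,417.20

£386,417.20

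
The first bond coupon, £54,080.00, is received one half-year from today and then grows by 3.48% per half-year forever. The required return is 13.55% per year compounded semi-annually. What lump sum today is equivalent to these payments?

£1,641,274.66

Periodic rate r = 0.1355/2 per half-year.
Growing perpetuity (Gordon): PV = PMT₁ / (r − g) = 54,080 / (r − 0.0348) = £1,641,274.66.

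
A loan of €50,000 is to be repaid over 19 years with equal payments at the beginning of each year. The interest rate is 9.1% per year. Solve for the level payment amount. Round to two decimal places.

€5,155.94

Level annuity due; solve PV = PMT × [(1 − (1+r)^−n)/r] × (1+r) for PMT.
Periodic rate r = 0.091 per year.
With n = 19: PMT = 50,000 / ([(1 − (1+r)^−n)/r] × (1+r)) = €5,155.94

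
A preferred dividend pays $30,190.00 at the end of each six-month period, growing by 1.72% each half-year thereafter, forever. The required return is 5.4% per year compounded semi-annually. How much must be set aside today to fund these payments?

Periodic rate r = 0.054/2 per half-year.
Growing perpetuity (Gordon): PV = PMT₁ / (r − g) = 30,190 / (r − 0.0172) = $3,080,612.24.

$3,080,612.24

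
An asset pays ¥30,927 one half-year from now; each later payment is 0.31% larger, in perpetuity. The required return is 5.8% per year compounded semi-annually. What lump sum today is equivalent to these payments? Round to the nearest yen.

Periodic rate r = 0.058/2 per half-year.
Growing perpetuity (Gordon): PV = PMT₁ / (r − g) = 30,927 / (r − 0.0031) = ¥1,194,093.

¥1,194,093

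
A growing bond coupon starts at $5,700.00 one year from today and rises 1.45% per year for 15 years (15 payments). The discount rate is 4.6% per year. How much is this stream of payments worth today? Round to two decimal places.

$66,567.19

Periodic rate r = 0.046 per year.
Growing ordinary annuity: PV = PMT₁ × [1 − ((1+g)/(1+r))^n] / (r − g) = 5,700 × [1 − ((1+0.0145)/(1+r))^15] / (r − 0.0145) = $66,567.19.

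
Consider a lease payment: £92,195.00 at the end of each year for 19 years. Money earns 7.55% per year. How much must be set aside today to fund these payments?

This is an ordinary annuity: 19 payments of £92,195.00 at the end of each year.
Periodic rate r = 0.0755 per year.
PV = PMT × [(1 − (1+r)^−n)/r] = 92,195 × [1 − (1+r)^−19] / r = £914,814.87

£914,814.87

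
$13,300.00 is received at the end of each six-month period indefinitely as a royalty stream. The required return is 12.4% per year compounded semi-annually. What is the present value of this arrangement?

$214,516.13

Periodic rate r = 0.124/2 per half-year.
Level perpetuity: PV = PMT / r = 13,300 / (0.124/2) = $214,516.13.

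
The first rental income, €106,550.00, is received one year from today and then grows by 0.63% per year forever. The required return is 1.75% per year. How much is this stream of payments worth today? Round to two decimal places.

Periodic rate r = 0.0175 per year.
Growing perpetuity (Gordon): PV = PMT₁ / (r − g) = 106,550 / (r − 0.0063) = €9,513,392.86.

€9,513,392.86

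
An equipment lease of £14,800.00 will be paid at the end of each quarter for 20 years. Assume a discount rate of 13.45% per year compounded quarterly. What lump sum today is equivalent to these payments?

This is an ordinary annuity: 80 payments of £14,800.00 at the end of each quarter.
Periodic rate r = 0.1345/4 per quarter; n is counted in quarters.
PV = PMT × [(1 − (1+r)^−n)/r] = 14,800 × [1 − (1+r)^−80] / r = £408,919.63

£408,919.63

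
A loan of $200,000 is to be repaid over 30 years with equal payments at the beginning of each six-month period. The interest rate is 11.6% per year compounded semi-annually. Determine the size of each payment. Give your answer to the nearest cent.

Level annuity due; solve PV = PMT × [(1 − (1+r)^−n)/r] × (1+r) for PMT.
Periodic rate r = 0.116/2 per half-year; n is counted in half-years.
With n = 60: PMT = 200,000 / ([(1 − (1+r)^−n)/r] × (1+r)) = $11,349.41

$11,349.41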